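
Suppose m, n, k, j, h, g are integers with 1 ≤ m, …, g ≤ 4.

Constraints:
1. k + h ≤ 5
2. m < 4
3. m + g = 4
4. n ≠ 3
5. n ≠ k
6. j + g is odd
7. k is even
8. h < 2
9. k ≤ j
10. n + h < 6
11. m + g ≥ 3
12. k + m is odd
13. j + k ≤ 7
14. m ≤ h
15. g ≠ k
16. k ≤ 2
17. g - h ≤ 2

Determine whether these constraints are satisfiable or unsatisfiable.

Satisfiable

Setting (m, n, k, j, h, g) = (1, 4, 2, 4, 1, 3) satisfies everything: constraint 1: k + h = 3; constraint 3: m + g = 4; constraint 10: n + h = 5, and the others follow.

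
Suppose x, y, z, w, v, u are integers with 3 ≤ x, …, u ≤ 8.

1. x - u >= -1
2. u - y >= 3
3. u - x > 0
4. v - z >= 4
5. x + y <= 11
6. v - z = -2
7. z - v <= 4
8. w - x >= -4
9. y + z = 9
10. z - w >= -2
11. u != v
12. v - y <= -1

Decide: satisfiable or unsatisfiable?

Constraints 1, 2, 4, 8, 10, and 12 give y − v ≥ 1, v − z ≥ 4, z − w ≥ -2, w − x ≥ -4, x − u ≥ -1, u − y ≥ 3.
Adding all 6 inequalities: the left sides telescope to 0, and the right sides sum to 1 + 4 + (-2) + (-4) + (-1) + 3 = 1. So 0 ≥ 1, which is false.

Unsatisfiable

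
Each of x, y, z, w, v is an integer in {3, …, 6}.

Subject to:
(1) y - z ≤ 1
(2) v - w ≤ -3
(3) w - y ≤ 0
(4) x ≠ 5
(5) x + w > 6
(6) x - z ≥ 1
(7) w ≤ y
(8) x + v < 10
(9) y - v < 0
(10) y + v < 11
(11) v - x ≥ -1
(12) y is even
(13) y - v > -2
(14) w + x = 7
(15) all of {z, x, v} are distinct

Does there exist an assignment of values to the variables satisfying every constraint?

Constraints 1, 2, 3, 6, and 11 give v − x ≥ -1, x − z ≥ 1, z − y ≥ -1, y − w ≥ 0, w − v ≥ 3.
Adding all 5 inequalities: the left sides telescope to 0, and the right sides sum to (-1) + 1 + (-1) + 0 + 3 = 2. So 0 ≥ 2, which is false.

Unsatisfiable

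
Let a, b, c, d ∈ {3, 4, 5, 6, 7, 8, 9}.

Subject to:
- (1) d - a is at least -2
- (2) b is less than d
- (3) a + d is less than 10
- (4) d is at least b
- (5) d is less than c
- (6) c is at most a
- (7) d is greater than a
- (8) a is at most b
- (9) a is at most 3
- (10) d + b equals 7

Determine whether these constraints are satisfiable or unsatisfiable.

Constraints 2, 5, 6, and 8 give c ≤ a, a ≤ b, b < d, d < c. Chaining: c ≤ a ≤ b < d < c, which forces c < c — impossible.

Unsatisfiable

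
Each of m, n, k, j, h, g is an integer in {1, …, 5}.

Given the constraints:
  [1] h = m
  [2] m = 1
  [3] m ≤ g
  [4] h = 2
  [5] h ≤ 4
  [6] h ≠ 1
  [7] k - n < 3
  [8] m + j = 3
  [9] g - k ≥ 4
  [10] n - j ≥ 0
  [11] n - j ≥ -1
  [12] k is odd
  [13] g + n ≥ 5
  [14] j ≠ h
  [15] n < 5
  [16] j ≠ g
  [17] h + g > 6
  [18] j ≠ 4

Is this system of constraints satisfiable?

Unsatisfiable

Constraint 4 fixes h = 2 and constraint 2 fixes m = 1, but constraint 1 requires h = m. Since 2 ≠ 1, contradiction.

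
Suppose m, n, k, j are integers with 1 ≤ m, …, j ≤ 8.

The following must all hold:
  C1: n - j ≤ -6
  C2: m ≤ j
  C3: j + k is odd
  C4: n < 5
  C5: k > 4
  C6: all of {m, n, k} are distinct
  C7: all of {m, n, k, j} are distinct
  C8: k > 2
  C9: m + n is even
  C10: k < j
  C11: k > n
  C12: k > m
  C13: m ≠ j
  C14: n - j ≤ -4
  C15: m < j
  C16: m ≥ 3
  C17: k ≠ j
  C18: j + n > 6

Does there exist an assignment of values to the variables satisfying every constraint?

Satisfiable

One satisfying assignment is m = 3, n = 1, k = 7, j = 8.
For the less obvious constraints — constraint 1: n - j = -7; constraint 14: n - j = -7; constraint 18: j + n = 9 — and the others hold by inspection.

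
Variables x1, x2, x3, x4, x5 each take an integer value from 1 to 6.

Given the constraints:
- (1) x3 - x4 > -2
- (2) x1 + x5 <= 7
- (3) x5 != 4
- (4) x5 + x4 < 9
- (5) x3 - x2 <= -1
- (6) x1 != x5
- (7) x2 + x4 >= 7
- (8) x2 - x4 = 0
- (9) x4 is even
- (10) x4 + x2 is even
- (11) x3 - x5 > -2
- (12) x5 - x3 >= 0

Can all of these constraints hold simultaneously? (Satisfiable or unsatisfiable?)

Take x1 = 1, x2 = 4, x3 = 3, x4 = 4, x5 = 3. Then constraint 1: x3 - x4 = -1; constraint 2: x1 + x5 = 4, and every other listed constraint is also met.

Satisfiable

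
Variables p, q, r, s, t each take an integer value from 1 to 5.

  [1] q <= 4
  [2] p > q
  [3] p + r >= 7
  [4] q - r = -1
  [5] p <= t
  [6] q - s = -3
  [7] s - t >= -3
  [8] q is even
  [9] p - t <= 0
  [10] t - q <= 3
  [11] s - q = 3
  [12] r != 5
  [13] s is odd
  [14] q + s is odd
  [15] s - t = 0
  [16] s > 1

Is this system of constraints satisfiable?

Satisfiable

Take p = 4, q = 2, r = 3, s = 5, t = 5. Then constraint 3: p + r = 7; constraint 4: q - r = -1, and every other listed constraint is also met.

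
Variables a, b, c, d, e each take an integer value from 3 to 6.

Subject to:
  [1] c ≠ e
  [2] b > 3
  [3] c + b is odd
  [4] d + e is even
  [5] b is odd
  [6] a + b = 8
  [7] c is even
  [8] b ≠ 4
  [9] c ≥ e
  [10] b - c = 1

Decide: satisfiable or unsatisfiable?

Satisfiable

One satisfying assignment is a = 3, b = 5, c = 4, d = 5, e = 3.
For the less obvious constraints — constraint 6: a + b = 8; constraint 10: b - c = 1 — and the others hold by inspection.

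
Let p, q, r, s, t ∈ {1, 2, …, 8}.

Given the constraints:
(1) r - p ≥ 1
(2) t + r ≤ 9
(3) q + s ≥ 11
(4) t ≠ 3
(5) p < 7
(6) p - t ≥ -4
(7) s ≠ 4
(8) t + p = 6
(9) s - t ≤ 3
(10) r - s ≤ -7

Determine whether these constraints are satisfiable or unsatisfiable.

Constraints 1, 6, 9, and 10 give r − p ≥ 1, p − t ≥ -4, t − s ≥ -3, s − r ≥ 7.
Adding all 4 inequalities: the left sides telescope to 0, and the right sides sum to 1 + (-4) + (-3) + 7 = 1. So 0 ≥ 1, which is false.

Unsatisfiable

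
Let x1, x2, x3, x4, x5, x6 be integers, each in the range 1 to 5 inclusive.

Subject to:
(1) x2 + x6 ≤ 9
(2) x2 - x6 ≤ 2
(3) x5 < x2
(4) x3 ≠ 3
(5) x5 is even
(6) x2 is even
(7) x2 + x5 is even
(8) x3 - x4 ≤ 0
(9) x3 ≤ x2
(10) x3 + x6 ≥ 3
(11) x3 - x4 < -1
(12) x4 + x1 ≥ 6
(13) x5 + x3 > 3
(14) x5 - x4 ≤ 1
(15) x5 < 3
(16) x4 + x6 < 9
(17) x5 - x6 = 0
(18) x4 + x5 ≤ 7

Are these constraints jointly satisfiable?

Satisfiable

One satisfying assignment is x1 = 2, x2 = 4, x3 = 2, x4 = 4, x5 = 2, x6 = 2.
For the less obvious constraints — constraint 1: x2 + x6 = 6; constraint 2: x2 - x6 = 2; constraint 8: x3 - x4 = -2 — and the others hold by inspection.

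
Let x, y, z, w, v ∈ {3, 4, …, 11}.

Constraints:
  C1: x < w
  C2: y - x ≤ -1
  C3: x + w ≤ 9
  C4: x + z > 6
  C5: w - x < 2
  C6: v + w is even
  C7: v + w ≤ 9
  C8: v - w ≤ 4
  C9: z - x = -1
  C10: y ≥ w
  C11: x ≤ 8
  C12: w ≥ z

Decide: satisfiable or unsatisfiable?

Constraints 1, 2, and 10 give w ≤ y, y < x, x < w. Chaining: w ≤ y < x < w, which forces w < w — impossible.

Unsatisfiable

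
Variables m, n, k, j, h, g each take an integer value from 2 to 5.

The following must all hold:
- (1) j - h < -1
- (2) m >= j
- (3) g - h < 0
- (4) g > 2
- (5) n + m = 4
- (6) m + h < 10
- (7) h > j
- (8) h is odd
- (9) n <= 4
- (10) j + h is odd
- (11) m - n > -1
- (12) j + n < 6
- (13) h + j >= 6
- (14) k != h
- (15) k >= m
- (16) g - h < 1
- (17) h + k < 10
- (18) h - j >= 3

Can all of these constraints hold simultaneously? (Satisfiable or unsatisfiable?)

Satisfiable

The assignment m = 2, n = 2, k = 3, j = 2, h = 5, g = 3 works:
  constraint 1 holds since j - h = -3.
  constraint 3 holds since g - h = -2.
The rest check out directly.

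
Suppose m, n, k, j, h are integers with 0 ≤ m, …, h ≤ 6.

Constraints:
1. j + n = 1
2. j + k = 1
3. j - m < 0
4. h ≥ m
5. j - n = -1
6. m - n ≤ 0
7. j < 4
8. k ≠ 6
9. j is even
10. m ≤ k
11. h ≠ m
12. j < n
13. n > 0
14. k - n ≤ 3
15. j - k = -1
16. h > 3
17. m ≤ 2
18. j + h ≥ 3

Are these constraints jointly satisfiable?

Satisfiable

Take m = 1, n = 1, k = 1, j = 0, h = 6. Then constraint 1: j + n = 1; constraint 2: j + k = 1, and every other listed constraint is also met.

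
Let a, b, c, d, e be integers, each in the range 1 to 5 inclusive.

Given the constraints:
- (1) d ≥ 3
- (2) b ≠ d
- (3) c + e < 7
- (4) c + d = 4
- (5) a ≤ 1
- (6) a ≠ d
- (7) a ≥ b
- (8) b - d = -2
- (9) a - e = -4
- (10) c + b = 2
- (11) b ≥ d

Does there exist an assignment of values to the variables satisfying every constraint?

From constraints 1 and 11: b ≥ d and d ≥ 3, so b ≥ 3. From constraints 5 and 7: b ≤ a and a ≤ 1, so b ≤ 1. But 1 < 3, so no value of b works.

Unsatisfiable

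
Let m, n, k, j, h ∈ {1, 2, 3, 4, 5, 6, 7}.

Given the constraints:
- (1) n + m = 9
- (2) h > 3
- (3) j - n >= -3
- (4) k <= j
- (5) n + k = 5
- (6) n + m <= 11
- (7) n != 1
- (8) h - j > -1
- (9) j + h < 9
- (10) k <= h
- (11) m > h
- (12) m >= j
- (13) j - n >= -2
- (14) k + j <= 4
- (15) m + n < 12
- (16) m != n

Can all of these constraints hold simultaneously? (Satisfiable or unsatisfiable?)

The assignment m = 5, n = 4, k = 1, j = 3, h = 4 works:
  constraint 1 holds since n + m = 9.
  constraint 3 holds since j - n = -1.
  constraint 5 holds since n + k = 5.
The rest check out directly.

Satisfiable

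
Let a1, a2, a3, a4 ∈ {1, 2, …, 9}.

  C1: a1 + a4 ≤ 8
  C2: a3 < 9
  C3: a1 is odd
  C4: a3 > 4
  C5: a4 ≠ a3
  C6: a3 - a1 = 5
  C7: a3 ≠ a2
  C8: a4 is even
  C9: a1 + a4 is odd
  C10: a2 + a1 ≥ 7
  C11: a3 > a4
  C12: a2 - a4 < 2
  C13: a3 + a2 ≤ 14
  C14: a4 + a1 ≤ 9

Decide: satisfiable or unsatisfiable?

Satisfiable

One satisfying assignment is a1 = 3, a2 = 4, a3 = 8, a4 = 4.
For the less obvious constraints — constraint 1: a1 + a4 = 7; constraint 6: a3 - a1 = 5; constraint 10: a2 + a1 = 7 — and the others hold by inspection.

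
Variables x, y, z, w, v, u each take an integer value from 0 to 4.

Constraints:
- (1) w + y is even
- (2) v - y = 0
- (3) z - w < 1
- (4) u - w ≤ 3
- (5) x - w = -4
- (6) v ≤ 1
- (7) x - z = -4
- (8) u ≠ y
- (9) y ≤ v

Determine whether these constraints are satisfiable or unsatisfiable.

Satisfiable

Try x = 0, y = 0, z = 4, w = 4, v = 0, u = 4.
Check constraint 2: v - y = 0; constraint 3: z - w = 0; constraint 4: u - w = 0. The remaining constraints are straightforward to verify.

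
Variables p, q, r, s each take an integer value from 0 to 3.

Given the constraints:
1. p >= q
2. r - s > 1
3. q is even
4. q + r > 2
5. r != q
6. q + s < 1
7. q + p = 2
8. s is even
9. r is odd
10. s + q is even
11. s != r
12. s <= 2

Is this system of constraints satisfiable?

Satisfiable

Try p = 2, q = 0, r = 3, s = 0.
Check constraint 2: r - s = 3; constraint 4: q + r = 3. The remaining constraints are straightforward to verify.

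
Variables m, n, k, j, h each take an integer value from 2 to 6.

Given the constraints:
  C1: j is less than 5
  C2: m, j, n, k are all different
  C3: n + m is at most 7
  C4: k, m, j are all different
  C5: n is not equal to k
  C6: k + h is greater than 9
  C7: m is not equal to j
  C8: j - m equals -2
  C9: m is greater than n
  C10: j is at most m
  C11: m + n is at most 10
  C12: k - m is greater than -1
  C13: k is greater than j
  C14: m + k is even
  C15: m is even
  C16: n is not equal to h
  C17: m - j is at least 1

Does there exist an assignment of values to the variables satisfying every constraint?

Satisfiable

One satisfying assignment is m = 4, n = 3, k = 6, j = 2, h = 6.
For the less obvious constraints — constraint 3: n + m = 7; constraint 6: k + h = 12; constraint 8: j - m = -2 — and the others hold by inspection.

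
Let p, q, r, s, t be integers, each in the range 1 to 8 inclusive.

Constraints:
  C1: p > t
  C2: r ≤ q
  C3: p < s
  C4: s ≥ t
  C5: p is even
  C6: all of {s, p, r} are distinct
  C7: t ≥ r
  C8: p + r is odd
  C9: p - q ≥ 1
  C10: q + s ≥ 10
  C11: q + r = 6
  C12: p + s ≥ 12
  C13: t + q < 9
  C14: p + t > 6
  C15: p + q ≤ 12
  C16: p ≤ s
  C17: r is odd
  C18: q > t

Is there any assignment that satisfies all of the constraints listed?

Satisfiable

Try p = 6, q = 5, r = 1, s = 8, t = 1.
Check constraint 9: p - q = 1; constraint 10: q + s = 13; constraint 11: q + r = 6. The remaining constraints are straightforward to verify.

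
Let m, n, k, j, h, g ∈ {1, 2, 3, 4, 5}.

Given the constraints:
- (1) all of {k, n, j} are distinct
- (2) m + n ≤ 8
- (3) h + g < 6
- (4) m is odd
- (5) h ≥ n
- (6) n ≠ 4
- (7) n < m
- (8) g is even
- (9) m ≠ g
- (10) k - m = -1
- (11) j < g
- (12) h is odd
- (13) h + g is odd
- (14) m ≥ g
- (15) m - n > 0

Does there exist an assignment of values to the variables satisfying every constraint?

Take m = 5, n = 2, k = 4, j = 1, h = 3, g = 2. Then constraint 2: m + n = 7; constraint 3: h + g = 5; constraint 10: k - m = -1, and every other listed constraint is also met.

Satisfiable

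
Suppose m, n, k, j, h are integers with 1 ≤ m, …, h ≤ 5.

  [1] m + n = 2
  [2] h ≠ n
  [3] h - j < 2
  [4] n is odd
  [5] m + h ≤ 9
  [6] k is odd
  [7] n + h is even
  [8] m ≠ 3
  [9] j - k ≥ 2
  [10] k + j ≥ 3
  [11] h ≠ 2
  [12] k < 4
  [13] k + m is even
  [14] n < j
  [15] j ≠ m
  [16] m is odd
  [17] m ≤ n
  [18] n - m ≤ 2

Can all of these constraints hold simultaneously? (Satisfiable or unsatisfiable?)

Take m = 1, n = 1, k = 1, j = 4, h = 5. Then constraint 1: m + n = 2; constraint 3: h - j = 1; constraint 5: m + h = 6, and every other listed constraint is also met.

Satisfiable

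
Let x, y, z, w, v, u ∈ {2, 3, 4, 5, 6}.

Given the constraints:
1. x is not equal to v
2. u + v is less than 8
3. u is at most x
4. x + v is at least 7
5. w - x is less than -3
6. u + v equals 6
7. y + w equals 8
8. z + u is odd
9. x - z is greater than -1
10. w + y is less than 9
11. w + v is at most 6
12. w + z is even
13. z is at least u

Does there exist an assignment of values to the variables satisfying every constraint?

Satisfiable

Setting (x, y, z, w, v, u) = (6, 6, 4, 2, 3, 3) satisfies everything: constraint 2: u + v = 6; constraint 4: x + v = 9, and the others follow.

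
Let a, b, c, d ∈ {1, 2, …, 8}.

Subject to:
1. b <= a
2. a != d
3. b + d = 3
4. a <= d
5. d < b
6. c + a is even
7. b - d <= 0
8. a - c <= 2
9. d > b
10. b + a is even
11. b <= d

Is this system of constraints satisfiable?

Constraints 1, 4, and 5 give d < b, b ≤ a, a ≤ d. Chaining: d < b ≤ a ≤ d, which forces d < d — impossible.

Unsatisfiable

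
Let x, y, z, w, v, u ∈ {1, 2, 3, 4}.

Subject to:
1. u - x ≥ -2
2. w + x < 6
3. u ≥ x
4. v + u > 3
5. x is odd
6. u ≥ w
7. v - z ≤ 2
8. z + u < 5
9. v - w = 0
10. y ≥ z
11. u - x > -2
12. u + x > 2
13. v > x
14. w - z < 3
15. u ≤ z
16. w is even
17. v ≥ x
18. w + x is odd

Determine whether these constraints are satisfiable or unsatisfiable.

Setting (x, y, z, w, v, u) = (1, 3, 2, 2, 2, 2) satisfies everything: constraint 1: u - x = 1; constraint 2: w + x = 3, and the others follow.

Satisfiable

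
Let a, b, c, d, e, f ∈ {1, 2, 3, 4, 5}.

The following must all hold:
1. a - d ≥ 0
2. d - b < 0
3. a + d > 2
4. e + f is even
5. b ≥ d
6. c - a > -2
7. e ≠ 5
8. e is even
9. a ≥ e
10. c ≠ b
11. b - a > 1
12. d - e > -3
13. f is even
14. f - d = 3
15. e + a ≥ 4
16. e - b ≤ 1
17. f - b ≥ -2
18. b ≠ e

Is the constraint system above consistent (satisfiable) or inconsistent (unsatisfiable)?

Satisfiable

One satisfying assignment is a = 2, b = 4, c = 2, d = 1, e = 2, f = 4.
For the less obvious constraints — constraint 1: a - d = 1; constraint 2: d - b = -3 — and the others hold by inspection.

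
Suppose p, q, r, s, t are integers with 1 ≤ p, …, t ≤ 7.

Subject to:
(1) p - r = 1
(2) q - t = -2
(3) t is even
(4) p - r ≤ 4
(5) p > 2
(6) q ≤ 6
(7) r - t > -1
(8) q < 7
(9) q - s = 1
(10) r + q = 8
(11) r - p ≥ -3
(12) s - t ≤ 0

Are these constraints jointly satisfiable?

The assignment p = 7, q = 2, r = 6, s = 1, t = 4 works:
  constraint 1 holds since p - r = 1.
  constraint 2 holds since q - t = -2.
  constraint 4 holds since p - r = 1.
The rest check out directly.

Satisfiable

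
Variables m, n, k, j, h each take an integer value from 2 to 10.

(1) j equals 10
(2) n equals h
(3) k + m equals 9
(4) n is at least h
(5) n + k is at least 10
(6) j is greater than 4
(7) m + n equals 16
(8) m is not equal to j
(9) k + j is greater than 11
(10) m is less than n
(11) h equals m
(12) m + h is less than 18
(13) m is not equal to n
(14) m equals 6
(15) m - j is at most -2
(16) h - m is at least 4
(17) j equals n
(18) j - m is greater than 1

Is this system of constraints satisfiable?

Unsatisfiable

Constraint 1 fixes j = 10 and constraint 14 fixes m = 6. Constraints 2, 11, and 17 give j = n = h = m, so j = m. But 10 ≠ 6 — contradiction.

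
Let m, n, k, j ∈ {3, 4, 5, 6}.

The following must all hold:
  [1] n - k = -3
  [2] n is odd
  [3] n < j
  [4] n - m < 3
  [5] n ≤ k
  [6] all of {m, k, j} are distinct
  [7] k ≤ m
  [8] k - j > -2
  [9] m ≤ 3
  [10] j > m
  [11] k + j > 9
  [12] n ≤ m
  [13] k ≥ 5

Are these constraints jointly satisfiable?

From constraint 13: k ≥ 5. From constraints 7 and 9: k ≤ m and m ≤ 3, so k ≤ 3. But 3 < 5, so no value of k works.

Unsatisfiable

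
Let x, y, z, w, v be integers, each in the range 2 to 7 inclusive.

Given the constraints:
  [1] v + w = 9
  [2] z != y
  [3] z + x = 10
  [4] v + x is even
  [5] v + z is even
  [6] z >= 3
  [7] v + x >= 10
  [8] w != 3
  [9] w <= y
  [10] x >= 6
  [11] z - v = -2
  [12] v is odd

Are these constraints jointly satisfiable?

Satisfiable

One satisfying assignment is x = 7, y = 5, z = 3, w = 4, v = 5.
For the less obvious constraints — constraint 1: v + w = 9; constraint 3: z + x = 10; constraint 7: v + x = 12 — and the others hold by inspection.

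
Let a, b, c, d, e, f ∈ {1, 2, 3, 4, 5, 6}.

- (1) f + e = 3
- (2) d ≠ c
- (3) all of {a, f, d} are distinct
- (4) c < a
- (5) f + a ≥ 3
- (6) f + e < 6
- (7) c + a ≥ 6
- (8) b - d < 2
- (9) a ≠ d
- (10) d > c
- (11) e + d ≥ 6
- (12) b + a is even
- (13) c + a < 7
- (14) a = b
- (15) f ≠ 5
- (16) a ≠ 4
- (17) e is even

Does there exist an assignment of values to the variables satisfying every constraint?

Setting (a, b, c, d, e, f) = (5, 5, 1, 6, 2, 1) satisfies everything: constraint 1: f + e = 3; constraint 5: f + a = 6, and the others follow.

Satisfiable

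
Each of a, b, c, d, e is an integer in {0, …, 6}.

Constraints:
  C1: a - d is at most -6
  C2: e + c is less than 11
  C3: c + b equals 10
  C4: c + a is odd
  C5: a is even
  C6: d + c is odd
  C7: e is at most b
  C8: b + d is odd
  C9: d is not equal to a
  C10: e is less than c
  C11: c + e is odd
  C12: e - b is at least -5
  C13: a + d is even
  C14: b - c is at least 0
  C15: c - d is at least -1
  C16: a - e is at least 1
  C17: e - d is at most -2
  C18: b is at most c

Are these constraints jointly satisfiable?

Constraints 1, 12, 14, 15, and 16 give a − e ≥ 1, e − b ≥ -5, b − c ≥ 0, c − d ≥ -1, d − a ≥ 6.
Adding all 5 inequalities: the left sides telescope to 0, and the right sides sum to 1 + (-5) + 0 + (-1) + 6 = 1. So 0 ≥ 1, which is false.

Unsatisfiable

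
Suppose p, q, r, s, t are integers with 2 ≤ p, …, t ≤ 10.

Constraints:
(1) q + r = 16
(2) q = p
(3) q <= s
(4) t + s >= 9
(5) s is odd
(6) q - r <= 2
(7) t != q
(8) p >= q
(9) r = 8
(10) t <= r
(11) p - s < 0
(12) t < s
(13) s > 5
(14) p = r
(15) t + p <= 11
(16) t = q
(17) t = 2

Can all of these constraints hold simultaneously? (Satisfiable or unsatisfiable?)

Unsatisfiable

Constraint 17 fixes t = 2 and constraint 9 fixes r = 8. Constraints 2, 14, and 16 give t = q = p = r, so t = r. But 2 ≠ 8 — contradiction.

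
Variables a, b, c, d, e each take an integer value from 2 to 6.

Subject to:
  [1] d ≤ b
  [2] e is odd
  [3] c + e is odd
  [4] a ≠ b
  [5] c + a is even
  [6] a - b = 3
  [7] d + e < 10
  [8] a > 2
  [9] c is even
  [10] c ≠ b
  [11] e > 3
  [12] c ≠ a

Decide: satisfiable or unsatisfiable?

The assignment a = 6, b = 3, c = 4, d = 3, e = 5 works:
  constraint 2 holds since e = 5 is odd.
  constraint 6 holds since a - b = 3.
  constraint 7 holds since d + e = 8.
The rest check out directly.

Satisfiable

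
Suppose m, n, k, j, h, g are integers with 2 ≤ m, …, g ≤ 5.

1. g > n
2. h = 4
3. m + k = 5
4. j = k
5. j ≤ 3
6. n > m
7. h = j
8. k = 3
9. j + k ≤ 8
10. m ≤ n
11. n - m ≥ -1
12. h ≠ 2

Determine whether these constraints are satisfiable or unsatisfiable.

Constraint 2 fixes h = 4 and constraint 8 fixes k = 3. Constraints 4 and 7 give h = j = k, so h = k. But 4 ≠ 3 — contradiction.

Unsatisfiable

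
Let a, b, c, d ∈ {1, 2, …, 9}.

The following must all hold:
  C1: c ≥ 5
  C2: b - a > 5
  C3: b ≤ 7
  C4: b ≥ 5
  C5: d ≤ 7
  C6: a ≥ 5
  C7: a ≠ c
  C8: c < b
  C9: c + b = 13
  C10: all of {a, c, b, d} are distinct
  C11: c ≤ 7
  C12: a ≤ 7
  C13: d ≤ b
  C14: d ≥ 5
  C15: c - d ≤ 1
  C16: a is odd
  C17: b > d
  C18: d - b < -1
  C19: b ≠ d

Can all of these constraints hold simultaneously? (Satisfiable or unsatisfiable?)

Unsatisfiable

Constraints 1, 3, 4, 5, 6, 11, 12, and 14 confine each of a, c, b, d to the 3 values {5, …, 7}.
Constraint 10 requires all 4 of them to be distinct, but only 3 values are available — impossible by the pigeonhole principle.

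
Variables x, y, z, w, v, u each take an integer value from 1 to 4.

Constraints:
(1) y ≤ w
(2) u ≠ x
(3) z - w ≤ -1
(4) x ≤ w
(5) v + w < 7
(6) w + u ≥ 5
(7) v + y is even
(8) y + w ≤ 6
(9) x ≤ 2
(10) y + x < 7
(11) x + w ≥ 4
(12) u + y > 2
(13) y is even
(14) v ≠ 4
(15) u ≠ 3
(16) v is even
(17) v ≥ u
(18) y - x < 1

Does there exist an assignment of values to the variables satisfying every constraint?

Satisfiable

One satisfying assignment is x = 2, y = 2, z = 2, w = 4, v = 2, u = 1.
For the less obvious constraints — constraint 3: z - w = -2; constraint 5: v + w = 6; constraint 6: w + u = 5 — and the others hold by inspection.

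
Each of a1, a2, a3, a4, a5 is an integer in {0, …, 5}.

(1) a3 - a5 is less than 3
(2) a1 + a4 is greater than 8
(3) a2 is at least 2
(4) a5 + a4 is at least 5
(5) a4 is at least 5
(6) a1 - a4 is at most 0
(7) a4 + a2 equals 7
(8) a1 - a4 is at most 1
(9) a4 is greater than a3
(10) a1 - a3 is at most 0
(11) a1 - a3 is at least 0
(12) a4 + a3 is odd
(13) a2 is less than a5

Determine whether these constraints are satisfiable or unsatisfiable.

Take a1 = 4, a2 = 2, a3 = 4, a4 = 5, a5 = 3. Then constraint 1: a3 - a5 = 1; constraint 2: a1 + a4 = 9, and every other listed constraint is also met.

Satisfiable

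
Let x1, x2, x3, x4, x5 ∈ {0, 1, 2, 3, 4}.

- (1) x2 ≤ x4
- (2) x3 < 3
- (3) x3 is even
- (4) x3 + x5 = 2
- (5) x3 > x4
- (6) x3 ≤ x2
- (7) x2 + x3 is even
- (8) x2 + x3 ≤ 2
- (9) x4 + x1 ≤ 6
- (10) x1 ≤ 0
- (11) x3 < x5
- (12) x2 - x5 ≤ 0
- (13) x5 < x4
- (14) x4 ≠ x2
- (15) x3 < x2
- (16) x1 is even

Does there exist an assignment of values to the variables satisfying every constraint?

Unsatisfiable

Constraints 5, 12, 13, and 15 give x4 < x3, x3 < x2, x2 ≤ x5, x5 < x4. Chaining: x4 < x3 < x2 ≤ x5 < x4, which forces x4 < x4 — impossible.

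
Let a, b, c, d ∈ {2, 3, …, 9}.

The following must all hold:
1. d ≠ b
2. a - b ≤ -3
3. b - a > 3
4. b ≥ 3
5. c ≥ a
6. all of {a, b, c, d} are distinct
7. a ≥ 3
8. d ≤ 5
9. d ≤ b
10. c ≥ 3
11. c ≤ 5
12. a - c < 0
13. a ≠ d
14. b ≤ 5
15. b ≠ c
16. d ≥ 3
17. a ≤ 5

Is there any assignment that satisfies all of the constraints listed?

Unsatisfiable

Constraints 4, 7, 8, 10, 11, 14, 16, and 17 confine each of a, b, c, d to the 3 values {3, …, 5}.
Constraint 6 requires all 4 of them to be distinct, but only 3 values are available — impossible by the pigeonhole principle.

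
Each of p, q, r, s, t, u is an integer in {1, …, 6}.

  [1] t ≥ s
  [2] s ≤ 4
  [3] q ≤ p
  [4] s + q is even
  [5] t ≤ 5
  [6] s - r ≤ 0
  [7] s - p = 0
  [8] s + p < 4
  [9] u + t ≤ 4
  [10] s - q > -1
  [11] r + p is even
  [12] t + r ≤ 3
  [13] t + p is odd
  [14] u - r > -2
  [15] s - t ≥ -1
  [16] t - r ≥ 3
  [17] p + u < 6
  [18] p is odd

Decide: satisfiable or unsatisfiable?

Unsatisfiable

Constraints 6, 15, and 16 give r − s ≥ 0, s − t ≥ -1, t − r ≥ 3.
Adding all 3 inequalities: the left sides telescope to 0, and the right sides sum to 0 + (-1) + 3 = 2. So 0 ≥ 2, which is false.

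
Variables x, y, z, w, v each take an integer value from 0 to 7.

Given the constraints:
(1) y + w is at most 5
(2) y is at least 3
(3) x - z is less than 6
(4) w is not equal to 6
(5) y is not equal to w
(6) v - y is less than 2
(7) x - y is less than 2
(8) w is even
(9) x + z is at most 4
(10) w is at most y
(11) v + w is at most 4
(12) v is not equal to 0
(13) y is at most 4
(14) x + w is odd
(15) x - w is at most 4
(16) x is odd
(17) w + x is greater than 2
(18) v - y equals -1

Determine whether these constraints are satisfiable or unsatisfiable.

Setting (x, y, z, w, v) = (3, 3, 0, 0, 2) satisfies everything: constraint 1: y + w = 3; constraint 3: x - z = 3; constraint 6: v - y = -1, and the others follow.

Satisfiable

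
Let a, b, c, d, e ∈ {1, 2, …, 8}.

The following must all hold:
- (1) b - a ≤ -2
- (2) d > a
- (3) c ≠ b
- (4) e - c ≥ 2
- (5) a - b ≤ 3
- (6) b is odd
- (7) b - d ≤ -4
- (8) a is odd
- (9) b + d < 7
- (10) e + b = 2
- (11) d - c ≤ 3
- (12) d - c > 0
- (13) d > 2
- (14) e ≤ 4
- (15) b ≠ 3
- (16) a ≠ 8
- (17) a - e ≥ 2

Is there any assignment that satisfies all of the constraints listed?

Constraints 4, 5, 7, 11, and 17 give b − a ≥ -3, a − e ≥ 2, e − c ≥ 2, c − d ≥ -3, d − b ≥ 4.
Adding all 5 inequalities: the left sides telescope to 0, and the right sides sum to (-3) + 2 + 2 + (-3) + 4 = 2. So 0 ≥ 2, which is false.

Unsatisfiable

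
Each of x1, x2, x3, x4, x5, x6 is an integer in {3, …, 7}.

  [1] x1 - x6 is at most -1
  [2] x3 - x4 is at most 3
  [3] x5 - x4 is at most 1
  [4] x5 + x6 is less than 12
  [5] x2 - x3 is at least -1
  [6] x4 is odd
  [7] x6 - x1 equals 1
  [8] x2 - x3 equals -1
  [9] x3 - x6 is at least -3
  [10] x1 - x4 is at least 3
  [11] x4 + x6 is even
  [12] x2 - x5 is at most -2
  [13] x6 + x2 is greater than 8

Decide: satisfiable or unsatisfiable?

Constraints 1, 3, 5, 9, 10, and 12 give x3 − x6 ≥ -3, x6 − x1 ≥ 1, x1 − x4 ≥ 3, x4 − x5 ≥ -1, x5 − x2 ≥ 2, x2 − x3 ≥ -1.
Adding all 6 inequalities: the left sides telescope to 0, and the right sides sum to (-3) + 1 + 3 + (-1) + 2 + (-1) = 1. So 0 ≥ 1, which is false.

Unsatisfiable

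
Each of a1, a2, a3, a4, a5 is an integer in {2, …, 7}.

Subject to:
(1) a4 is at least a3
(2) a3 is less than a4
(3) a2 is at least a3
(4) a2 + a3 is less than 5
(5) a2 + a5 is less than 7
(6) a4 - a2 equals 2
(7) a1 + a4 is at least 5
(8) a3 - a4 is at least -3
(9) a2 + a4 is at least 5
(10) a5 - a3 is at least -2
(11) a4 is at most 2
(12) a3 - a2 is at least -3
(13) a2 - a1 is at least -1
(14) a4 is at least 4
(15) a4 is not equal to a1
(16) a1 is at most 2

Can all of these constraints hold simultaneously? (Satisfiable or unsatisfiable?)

From constraint 16: a1 ≤ 2. From constraint 11: a4 ≤ 2. Hence a1 + a4 ≤ 4. But constraint 7 requires a1 + a4 ≥ 5, and 5 > 4. Contradiction.

Unsatisfiable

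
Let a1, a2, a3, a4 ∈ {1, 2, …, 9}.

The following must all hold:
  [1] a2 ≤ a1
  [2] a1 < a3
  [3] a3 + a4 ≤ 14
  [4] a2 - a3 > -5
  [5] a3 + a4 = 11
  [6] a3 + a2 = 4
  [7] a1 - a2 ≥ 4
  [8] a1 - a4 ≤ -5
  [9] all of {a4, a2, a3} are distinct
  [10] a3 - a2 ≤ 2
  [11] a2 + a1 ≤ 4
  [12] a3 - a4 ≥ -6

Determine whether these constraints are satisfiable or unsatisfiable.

Constraints 7, 8, 10, and 12 give a3 − a4 ≥ -6, a4 − a1 ≥ 5, a1 − a2 ≥ 4, a2 − a3 ≥ -2.
Adding all 4 inequalities: the left sides telescope to 0, and the right sides sum to (-6) + 5 + 4 + (-2) = 1. So 0 ≥ 1, which is false.

Unsatisfiable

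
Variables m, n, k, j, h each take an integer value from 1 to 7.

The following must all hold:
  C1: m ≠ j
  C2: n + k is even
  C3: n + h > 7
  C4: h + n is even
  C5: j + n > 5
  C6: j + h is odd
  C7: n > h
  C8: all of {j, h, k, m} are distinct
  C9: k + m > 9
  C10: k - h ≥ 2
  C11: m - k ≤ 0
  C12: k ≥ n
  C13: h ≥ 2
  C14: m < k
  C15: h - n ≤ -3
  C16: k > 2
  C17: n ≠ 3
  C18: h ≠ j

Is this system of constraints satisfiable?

Satisfiable

One satisfying assignment is m = 4, n = 6, k = 6, j = 1, h = 2.
For the less obvious constraints — constraint 3: n + h = 8; constraint 5: j + n = 7; constraint 9: k + m = 10 — and the others hold by inspection.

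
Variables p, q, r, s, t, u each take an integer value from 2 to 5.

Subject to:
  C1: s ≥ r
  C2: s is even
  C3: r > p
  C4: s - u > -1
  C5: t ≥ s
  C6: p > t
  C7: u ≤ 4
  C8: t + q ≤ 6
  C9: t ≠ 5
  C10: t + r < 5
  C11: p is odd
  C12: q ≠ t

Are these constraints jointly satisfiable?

Unsatisfiable

Constraints 1, 3, 5, and 6 give r ≤ s, s ≤ t, t < p, p < r. Chaining: r ≤ s ≤ t < p < r, which forces r < r — impossible.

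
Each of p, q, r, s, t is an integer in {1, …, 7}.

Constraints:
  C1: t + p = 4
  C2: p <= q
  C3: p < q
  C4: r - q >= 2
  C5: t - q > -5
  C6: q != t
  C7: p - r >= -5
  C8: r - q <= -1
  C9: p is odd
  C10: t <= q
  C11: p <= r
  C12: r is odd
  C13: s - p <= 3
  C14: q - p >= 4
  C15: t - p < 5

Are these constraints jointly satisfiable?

Constraints 4, 7, and 14 give p − r ≥ -5, r − q ≥ 2, q − p ≥ 4.
Adding all 3 inequalities: the left sides telescope to 0, and the right sides sum to (-5) + 2 + 4 = 1. So 0 ≥ 1, which is false.

Unsatisfiable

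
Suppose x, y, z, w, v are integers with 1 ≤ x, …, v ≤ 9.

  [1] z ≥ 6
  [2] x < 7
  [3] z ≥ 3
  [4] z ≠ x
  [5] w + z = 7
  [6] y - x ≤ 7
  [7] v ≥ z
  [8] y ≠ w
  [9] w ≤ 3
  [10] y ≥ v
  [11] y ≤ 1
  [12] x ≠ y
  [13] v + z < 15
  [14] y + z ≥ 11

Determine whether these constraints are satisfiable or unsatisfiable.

Unsatisfiable

From constraints 1 and 7: v ≥ z and z ≥ 6, so v ≥ 6. From constraints 10 and 11: v ≤ y and y ≤ 1, so v ≤ 1. But 1 < 6, so no value of v works.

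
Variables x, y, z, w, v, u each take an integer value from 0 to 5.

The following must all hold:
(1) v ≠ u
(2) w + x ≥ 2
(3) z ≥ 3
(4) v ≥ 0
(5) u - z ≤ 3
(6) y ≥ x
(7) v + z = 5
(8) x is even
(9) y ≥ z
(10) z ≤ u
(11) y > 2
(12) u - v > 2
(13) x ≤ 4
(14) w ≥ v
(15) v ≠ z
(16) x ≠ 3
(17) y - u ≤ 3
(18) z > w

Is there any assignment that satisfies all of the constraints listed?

The assignment x = 4, y = 5, z = 4, w = 1, v = 1, u = 4 works:
  constraint 2 holds since w + x = 5.
  constraint 5 holds since u - z = 0.
The rest check out directly.

Satisfiable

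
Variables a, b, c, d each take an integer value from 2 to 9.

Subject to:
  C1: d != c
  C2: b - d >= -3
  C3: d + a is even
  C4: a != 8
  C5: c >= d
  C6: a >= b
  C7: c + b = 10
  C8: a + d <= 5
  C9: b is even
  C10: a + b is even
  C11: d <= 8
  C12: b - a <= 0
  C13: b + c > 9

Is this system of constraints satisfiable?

Satisfiable

The assignment a = 2, b = 2, c = 8, d = 2 works:
  constraint 2 holds since b - d = 0.
  constraint 7 holds since c + b = 10.
The rest check out directly.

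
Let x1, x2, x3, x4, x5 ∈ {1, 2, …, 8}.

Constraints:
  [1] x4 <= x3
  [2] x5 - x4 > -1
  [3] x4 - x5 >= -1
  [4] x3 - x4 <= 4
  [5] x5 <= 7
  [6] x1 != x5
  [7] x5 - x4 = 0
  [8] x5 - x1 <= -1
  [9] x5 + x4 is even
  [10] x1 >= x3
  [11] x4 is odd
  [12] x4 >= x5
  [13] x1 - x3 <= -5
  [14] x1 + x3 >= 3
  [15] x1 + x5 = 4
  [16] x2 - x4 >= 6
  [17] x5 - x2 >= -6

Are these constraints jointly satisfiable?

Constraints 4, 8, 13, 16, and 17 give x3 − x1 ≥ 5, x1 − x5 ≥ 1, x5 − x2 ≥ -6, x2 − x4 ≥ 6, x4 − x3 ≥ -4.
Adding all 5 inequalities: the left sides telescope to 0, and the right sides sum to 5 + 1 + (-6) + 6 + (-4) = 2. So 0 ≥ 2, which is false.

Unsatisfiable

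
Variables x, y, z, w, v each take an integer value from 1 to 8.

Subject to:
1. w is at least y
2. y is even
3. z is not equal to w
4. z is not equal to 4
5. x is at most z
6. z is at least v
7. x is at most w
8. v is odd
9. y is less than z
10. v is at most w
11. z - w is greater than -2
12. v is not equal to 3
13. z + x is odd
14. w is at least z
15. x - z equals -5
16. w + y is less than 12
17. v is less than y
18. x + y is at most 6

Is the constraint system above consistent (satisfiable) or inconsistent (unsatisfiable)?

Try x = 1, y = 2, z = 6, w = 7, v = 1.
Check constraint 11: z - w = -1; constraint 15: x - z = -5. The remaining constraints are straightforward to verify.

Satisfiable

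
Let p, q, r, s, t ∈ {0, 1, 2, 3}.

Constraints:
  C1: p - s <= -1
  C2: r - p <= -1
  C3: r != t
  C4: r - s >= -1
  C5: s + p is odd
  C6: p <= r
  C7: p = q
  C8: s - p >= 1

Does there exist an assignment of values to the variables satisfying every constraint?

Unsatisfiable

Constraints 2, 4, and 8 give s − p ≥ 1, p − r ≥ 1, r − s ≥ -1.
Adding all 3 inequalities: the left sides telescope to 0, and the right sides sum to 1 + 1 + (-1) = 1. So 0 ≥ 1, which is false.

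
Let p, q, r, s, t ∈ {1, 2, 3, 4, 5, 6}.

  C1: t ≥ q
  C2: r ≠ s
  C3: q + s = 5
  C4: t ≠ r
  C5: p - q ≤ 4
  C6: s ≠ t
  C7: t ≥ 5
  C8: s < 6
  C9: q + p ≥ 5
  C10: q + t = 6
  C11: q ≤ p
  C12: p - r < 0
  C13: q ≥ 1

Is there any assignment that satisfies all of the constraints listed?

One satisfying assignment is p = 4, q = 1, r = 6, s = 4, t = 5.
For the less obvious constraints — constraint 3: q + s = 5; constraint 5: p - q = 3; constraint 9: q + p = 5 — and the others hold by inspection.

Satisfiable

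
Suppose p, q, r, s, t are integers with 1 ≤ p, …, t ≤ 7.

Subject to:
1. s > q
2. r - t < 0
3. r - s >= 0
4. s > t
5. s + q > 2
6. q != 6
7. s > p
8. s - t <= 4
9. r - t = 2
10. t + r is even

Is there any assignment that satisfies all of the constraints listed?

Unsatisfiable

Constraints 2, 3, and 4 give r < t, t < s, s ≤ r. Chaining: r < t < s ≤ r, which forces r < r — impossible.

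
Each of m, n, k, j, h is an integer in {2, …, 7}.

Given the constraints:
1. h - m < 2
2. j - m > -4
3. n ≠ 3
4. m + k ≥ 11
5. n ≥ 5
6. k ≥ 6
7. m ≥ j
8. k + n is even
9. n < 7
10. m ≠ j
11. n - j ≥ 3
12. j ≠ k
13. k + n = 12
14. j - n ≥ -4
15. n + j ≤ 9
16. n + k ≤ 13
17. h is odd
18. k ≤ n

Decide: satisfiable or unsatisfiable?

Take m = 5, n = 6, k = 6, j = 3, h = 5. Then constraint 1: h - m = 0; constraint 2: j - m = -2, and every other listed constraint is also met.

Satisfiable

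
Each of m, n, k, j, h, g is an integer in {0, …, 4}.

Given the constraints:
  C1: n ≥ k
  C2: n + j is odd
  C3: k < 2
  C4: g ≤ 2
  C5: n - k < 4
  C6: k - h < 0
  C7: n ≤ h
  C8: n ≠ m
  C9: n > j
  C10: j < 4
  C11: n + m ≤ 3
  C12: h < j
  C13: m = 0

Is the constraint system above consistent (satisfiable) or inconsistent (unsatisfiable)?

Constraints 7, 9, and 12 give j < n, n ≤ h, h < j. Chaining: j < n ≤ h < j, which forces j < j — impossible.

Unsatisfiable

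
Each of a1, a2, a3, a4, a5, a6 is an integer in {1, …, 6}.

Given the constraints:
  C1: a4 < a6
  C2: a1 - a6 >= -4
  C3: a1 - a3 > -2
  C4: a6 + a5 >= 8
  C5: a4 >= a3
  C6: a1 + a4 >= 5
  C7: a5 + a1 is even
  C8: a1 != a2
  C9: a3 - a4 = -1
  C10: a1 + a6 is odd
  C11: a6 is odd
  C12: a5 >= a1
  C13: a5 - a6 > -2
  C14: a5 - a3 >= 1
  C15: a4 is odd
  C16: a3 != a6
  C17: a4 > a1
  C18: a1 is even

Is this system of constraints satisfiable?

Take a1 = 2, a2 = 5, a3 = 2, a4 = 3, a5 = 6, a6 = 5. Then constraint 2: a1 - a6 = -3; constraint 3: a1 - a3 = 0, and every other listed constraint is also met.

Satisfiable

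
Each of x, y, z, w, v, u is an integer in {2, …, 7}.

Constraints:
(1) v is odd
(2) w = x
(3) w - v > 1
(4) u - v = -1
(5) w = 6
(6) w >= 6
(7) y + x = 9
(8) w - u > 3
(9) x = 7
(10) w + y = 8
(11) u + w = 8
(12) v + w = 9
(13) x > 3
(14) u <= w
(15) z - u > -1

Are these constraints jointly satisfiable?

Unsatisfiable

Constraint 5 fixes w = 6 and constraint 9 fixes x = 7, but constraint 2 requires w = x. Since 6 ≠ 7, contradiction.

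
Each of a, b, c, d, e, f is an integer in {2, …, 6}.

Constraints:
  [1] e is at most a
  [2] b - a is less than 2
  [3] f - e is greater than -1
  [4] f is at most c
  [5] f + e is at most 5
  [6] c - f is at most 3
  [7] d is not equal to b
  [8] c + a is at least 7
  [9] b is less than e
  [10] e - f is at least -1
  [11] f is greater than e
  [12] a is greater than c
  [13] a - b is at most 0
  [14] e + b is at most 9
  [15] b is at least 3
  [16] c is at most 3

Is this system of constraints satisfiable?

Constraints 4, 9, 11, 12, and 13 give c < a, a ≤ b, b < e, e < f, f ≤ c. Chaining: c < a ≤ b < e < f ≤ c, which forces c < c — impossible.

Unsatisfiable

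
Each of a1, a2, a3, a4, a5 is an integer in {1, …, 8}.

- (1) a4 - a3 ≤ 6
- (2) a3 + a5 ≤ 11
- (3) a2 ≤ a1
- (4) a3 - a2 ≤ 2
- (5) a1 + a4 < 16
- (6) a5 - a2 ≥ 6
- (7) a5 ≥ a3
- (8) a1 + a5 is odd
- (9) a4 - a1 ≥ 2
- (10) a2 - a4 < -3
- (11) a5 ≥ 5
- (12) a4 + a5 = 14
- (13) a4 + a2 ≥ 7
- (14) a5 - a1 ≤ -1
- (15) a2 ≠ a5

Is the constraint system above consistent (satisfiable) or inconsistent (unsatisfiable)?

Constraints 1, 4, 6, 9, and 14 give a3 − a4 ≥ -6, a4 − a1 ≥ 2, a1 − a5 ≥ 1, a5 − a2 ≥ 6, a2 − a3 ≥ -2.
Adding all 5 inequalities: the left sides telescope to 0, and the right sides sum to (-6) + 2 + 1 + 6 + (-2) = 1. So 0 ≥ 1, which is false.

Unsatisfiable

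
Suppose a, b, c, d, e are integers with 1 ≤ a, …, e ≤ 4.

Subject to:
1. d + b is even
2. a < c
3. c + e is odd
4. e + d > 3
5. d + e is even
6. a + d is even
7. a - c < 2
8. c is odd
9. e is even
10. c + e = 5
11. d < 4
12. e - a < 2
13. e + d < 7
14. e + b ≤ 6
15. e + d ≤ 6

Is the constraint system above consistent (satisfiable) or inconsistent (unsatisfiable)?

Satisfiable

Setting (a, b, c, d, e) = (2, 4, 3, 2, 2) satisfies everything: constraint 4: e + d = 4; constraint 7: a - c = -1, and the others follow.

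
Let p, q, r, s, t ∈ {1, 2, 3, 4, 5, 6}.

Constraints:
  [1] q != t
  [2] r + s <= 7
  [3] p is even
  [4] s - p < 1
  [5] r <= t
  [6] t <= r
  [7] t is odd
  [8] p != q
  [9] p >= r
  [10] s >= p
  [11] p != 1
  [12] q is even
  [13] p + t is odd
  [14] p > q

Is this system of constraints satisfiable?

Satisfiable

One satisfying assignment is p = 4, q = 2, r = 1, s = 4, t = 1.
For the less obvious constraints — constraint 2: r + s = 5; constraint 4: s - p = 0 — and the others hold by inspection.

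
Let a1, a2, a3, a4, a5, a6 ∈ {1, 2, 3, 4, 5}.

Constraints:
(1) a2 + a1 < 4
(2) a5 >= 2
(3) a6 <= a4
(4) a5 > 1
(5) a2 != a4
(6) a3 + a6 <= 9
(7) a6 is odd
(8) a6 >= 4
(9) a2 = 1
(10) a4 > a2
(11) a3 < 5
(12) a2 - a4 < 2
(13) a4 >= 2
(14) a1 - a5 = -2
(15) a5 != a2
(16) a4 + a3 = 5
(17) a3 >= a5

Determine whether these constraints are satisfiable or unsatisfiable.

Unsatisfiable

From constraints 3 and 8: a4 ≥ a6 ≥ 4. From constraints 2 and 17: a3 ≥ a5 ≥ 2. Hence a4 + a3 ≥ 6. But constraint 16 requires a4 + a3 = 5, and 5 < 6. Contradiction.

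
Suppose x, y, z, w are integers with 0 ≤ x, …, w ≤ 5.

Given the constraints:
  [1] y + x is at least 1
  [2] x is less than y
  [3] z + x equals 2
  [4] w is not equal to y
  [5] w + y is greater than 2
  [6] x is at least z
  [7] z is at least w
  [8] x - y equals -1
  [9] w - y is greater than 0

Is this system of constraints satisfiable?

Constraints 2, 6, 7, and 9 give x < y, y < w, w ≤ z, z ≤ x. Chaining: x < y < w ≤ z ≤ x, which forces x < x — impossible.

Unsatisfiable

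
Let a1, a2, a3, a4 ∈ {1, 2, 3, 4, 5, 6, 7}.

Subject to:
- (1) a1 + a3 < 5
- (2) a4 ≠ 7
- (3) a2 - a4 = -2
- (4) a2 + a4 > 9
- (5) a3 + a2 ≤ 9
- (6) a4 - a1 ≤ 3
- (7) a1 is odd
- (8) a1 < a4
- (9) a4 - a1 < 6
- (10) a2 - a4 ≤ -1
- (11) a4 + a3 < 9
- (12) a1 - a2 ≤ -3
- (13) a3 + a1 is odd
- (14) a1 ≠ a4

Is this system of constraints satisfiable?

Constraints 6, 10, and 12 give a1 − a4 ≥ -3, a4 − a2 ≥ 1, a2 − a1 ≥ 3.
Adding all 3 inequalities: the left sides telescope to 0, and the right sides sum to (-3) + 1 + 3 = 1. So 0 ≥ 1, which is false.

Unsatisfiable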